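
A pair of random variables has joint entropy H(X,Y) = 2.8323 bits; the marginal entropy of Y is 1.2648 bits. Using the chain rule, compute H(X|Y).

Chain rule: H(X,Y) = H(X|Y) + H(Y)
H(X|Y) = H(X,Y) - H(Y) = 2.8323 - 1.2648 = 1.5675 bits


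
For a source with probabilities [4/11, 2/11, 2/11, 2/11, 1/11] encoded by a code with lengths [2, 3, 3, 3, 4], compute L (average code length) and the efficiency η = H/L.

Average length L = Σ p_i × l_i = 2.7273 bits
Entropy H = 2.1867 bits
Efficiency η = H/L × 100% = 80.18%


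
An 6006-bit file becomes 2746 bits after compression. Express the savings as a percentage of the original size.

Space savings = (1 - Compressed/Original) × 100%
= (1 - 2746/6006) × 100%
= 54.28%


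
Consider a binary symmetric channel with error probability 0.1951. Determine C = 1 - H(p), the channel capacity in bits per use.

For BSC with error probability p:
C = 1 - H(p) where H(p) is binary entropy
H(0.1951) = -0.1951 × log₂(0.1951) - 0.8049 × log₂(0.8049)
H(p) = 0.7120
C = 1 - 0.7120 = 0.2880 bits/use


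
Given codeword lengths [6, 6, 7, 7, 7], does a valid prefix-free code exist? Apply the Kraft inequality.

Kraft inequality: Σ 2^(-l_i) ≤ 1 for prefix-free code
Calculating: 2^(-6) + 2^(-6) + 2^(-7) + 2^(-7) + 2^(-7)
= 0.015625 + 0.015625 + 0.0078125 + 0.0078125 + 0.0078125
= 0.0547
Since 0.0547 ≤ 1, prefix-free code exists


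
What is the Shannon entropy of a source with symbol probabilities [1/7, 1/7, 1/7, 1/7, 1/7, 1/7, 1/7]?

H(X) = -Σ p(x) log₂ p(x)
  -1/7 × log₂(1/7) = 0.4011
  -1/7 × log₂(1/7) = 0.4011
  -1/7 × log₂(1/7) = 0.4011
  -1/7 × log₂(1/7) = 0.4011
  -1/7 × log₂(1/7) = 0.4011
  -1/7 × log₂(1/7) = 0.4011
  -1/7 × log₂(1/7) = 0.4011
H(X) = 2.8074 bits


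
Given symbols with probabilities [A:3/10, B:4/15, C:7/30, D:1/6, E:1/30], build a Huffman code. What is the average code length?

Huffman tree construction:
Combine smallest probabilities repeatedly
Resulting codes:
  A: 11 (length 2)
  B: 10 (length 2)
  C: 01 (length 2)
  D: 001 (length 3)
  E: 000 (length 3)
Average length = Σ p(s) × length(s) = 2.2000 bits


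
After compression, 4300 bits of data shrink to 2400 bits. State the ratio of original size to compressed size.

Compression ratio = Original / Compressed
= 4300 / 2400 = 1.79:1


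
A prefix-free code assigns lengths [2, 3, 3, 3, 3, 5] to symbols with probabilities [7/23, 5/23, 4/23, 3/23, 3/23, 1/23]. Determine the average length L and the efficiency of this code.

Average length L = Σ p_i × l_i = 2.7826 bits
Entropy H = 2.4031 bits
Efficiency η = H/L × 100% = 86.36%


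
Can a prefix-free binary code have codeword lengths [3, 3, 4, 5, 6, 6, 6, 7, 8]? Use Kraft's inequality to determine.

Kraft inequality: Σ 2^(-l_i) ≤ 1 for prefix-free code
Calculating: 2^(-3) + 2^(-3) + 2^(-4) + 2^(-5) + 2^(-6) + 2^(-6) + 2^(-6) + 2^(-7) + 2^(-8)
= 0.125 + 0.125 + 0.0625 + 0.03125 + 0.015625 + 0.015625 + 0.015625 + 0.0078125 + 0.00390625
= 0.4023
Since 0.4023 ≤ 1, prefix-free code exists


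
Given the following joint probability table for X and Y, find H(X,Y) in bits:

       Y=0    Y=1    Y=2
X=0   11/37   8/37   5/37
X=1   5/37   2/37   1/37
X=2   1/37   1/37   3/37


H(X,Y) = -Σ p(x,y) log₂ p(x,y)
  p(0,0)=11/37: -0.2973 × log₂(0.2973) = 0.5203
  p(0,1)=8/37: -0.2162 × log₂(0.2162) = 0.4777
  p(0,2)=5/37: -0.1351 × log₂(0.1351) = 0.3902
  p(1,0)=5/37: -0.1351 × log₂(0.1351) = 0.3902
  p(1,1)=2/37: -0.0541 × log₂(0.0541) = 0.2275
  p(1,2)=1/37: -0.0270 × log₂(0.0270) = 0.1408
  p(2,0)=1/37: -0.0270 × log₂(0.0270) = 0.1408
  p(2,1)=1/37: -0.0270 × log₂(0.0270) = 0.1408
  p(2,2)=3/37: -0.0811 × log₂(0.0811) = 0.2939
H(X,Y) = 2.7222 bits


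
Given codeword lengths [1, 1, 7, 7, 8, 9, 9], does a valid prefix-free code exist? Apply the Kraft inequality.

Kraft inequality: Σ 2^(-l_i) ≤ 1 for prefix-free code
Calculating: 2^(-1) + 2^(-1) + 2^(-7) + 2^(-7) + 2^(-8) + 2^(-9) + 2^(-9)
= 0.5 + 0.5 + 0.0078125 + 0.0078125 + 0.00390625 + 0.001953125 + 0.001953125
= 1.0234
Since 1.0234 > 1, prefix-free code does not exist


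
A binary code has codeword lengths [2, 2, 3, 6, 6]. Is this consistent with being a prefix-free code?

Kraft inequality: Σ 2^(-l_i) ≤ 1 for prefix-free code
Calculating: 2^(-2) + 2^(-2) + 2^(-3) + 2^(-6) + 2^(-6)
= 0.25 + 0.25 + 0.125 + 0.015625 + 0.015625
= 0.6562
Since 0.6562 ≤ 1, prefix-free code exists


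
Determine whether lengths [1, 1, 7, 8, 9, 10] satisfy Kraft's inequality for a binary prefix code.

Kraft inequality: Σ 2^(-l_i) ≤ 1 for prefix-free code
Calculating: 2^(-1) + 2^(-1) + 2^(-7) + 2^(-8) + 2^(-9) + 2^(-10)
= 0.5 + 0.5 + 0.0078125 + 0.00390625 + 0.001953125 + 0.0009765625
= 1.0146
Since 1.0146 > 1, prefix-free code does not exist


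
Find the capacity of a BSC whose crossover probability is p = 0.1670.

For BSC with error probability p:
C = 1 - H(p) where H(p) is binary entropy
H(0.1670) = -0.1670 × log₂(0.1670) - 0.8330 × log₂(0.8330)
H(p) = 0.6508
C = 1 - 0.6508 = 0.3492 bits/use


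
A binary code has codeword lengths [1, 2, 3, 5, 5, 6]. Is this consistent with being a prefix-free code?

Kraft inequality: Σ 2^(-l_i) ≤ 1 for prefix-free code
Calculating: 2^(-1) + 2^(-2) + 2^(-3) + 2^(-5) + 2^(-5) + 2^(-6)
= 0.5 + 0.25 + 0.125 + 0.03125 + 0.03125 + 0.015625
= 0.9531
Since 0.9531 ≤ 1, prefix-free code exists


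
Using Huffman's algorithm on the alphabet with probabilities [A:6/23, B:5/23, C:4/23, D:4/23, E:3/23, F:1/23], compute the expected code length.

Huffman tree construction:
Combine smallest probabilities repeatedly
Resulting codes:
  A: 10 (length 2)
  B: 01 (length 2)
  C: 110 (length 3)
  D: 111 (length 3)
  E: 001 (length 3)
  F: 000 (length 3)
Average length = Σ p(s) × length(s) = 2.5217 bits


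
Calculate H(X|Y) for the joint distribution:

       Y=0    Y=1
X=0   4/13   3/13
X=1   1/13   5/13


H(X|Y) = Σ_y p(y) H(X|Y=y)
  p(Y=0) = 5/13, H(X|Y=0) = 0.7219
  p(Y=1) = 8/13, H(X|Y=1) = 0.9544
H(X|Y) = 0.3846×0.7219 + 0.6154×0.9544 = 0.8650 bits


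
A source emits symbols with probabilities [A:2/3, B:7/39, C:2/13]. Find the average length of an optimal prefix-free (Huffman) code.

Huffman tree construction:
Combine smallest probabilities repeatedly
Resulting codes:
  A: 1 (length 1)
  B: 01 (length 2)
  C: 00 (length 2)
Average length = Σ p(s) × length(s) = 1.3333 bits


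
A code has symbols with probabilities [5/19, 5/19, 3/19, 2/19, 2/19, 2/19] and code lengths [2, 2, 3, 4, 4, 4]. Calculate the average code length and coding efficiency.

Average length L = Σ p_i × l_i = 2.7895 bits
Entropy H = 2.4598 bits
Efficiency η = H/L × 100% = 88.18%


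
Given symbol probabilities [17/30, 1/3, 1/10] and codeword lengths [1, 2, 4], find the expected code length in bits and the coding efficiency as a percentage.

Average length L = Σ p_i × l_i = 1.6333 bits
Entropy H = 1.3249 bits
Efficiency η = H/L × 100% = 81.11%


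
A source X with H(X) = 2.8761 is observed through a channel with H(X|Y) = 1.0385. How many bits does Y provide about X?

I(X;Y) = H(X) - H(X|Y)
I(X;Y) = 2.8761 - 1.0385 = 1.8376 bits


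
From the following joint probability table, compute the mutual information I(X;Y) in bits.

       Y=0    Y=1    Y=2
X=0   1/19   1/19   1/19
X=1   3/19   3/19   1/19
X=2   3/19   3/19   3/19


H(X) = 1.4618, H(Y) = 1.5683, H(X,Y) = 2.9966
I(X;Y) = H(X) + H(Y) - H(X,Y) = 0.0335 bits


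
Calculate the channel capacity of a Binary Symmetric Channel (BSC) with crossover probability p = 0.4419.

For BSC with error probability p:
C = 1 - H(p) where H(p) is binary entropy
H(0.4419) = -0.4419 × log₂(0.4419) - 0.5581 × log₂(0.5581)
H(p) = 0.9902
C = 1 - 0.9902 = 0.0098 bits/use


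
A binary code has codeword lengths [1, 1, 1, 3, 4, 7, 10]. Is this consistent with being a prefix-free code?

Kraft inequality: Σ 2^(-l_i) ≤ 1 for prefix-free code
Calculating: 2^(-1) + 2^(-1) + 2^(-1) + 2^(-3) + 2^(-4) + 2^(-7) + 2^(-10)
= 0.5 + 0.5 + 0.5 + 0.125 + 0.0625 + 0.0078125 + 0.0009765625
= 1.6963
Since 1.6963 > 1, prefix-free code does not exist


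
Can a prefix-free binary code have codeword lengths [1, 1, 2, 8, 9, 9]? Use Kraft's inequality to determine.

Kraft inequality: Σ 2^(-l_i) ≤ 1 for prefix-free code
Calculating: 2^(-1) + 2^(-1) + 2^(-2) + 2^(-8) + 2^(-9) + 2^(-9)
= 0.5 + 0.5 + 0.25 + 0.00390625 + 0.001953125 + 0.001953125
= 1.2578
Since 1.2578 > 1, prefix-free code does not exist


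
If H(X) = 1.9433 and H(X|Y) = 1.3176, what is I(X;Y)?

I(X;Y) = H(X) - H(X|Y)
I(X;Y) = 1.9433 - 1.3176 = 0.6257 bits


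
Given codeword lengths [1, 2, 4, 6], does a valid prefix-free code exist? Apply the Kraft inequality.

Kraft inequality: Σ 2^(-l_i) ≤ 1 for prefix-free code
Calculating: 2^(-1) + 2^(-2) + 2^(-4) + 2^(-6)
= 0.5 + 0.25 + 0.0625 + 0.015625
= 0.8281
Since 0.8281 ≤ 1, prefix-free code exists


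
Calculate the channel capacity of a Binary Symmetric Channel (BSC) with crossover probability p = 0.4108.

For BSC with error probability p:
C = 1 - H(p) where H(p) is binary entropy
H(0.4108) = -0.4108 × log₂(0.4108) - 0.5892 × log₂(0.5892)
H(p) = 0.9769
C = 1 - 0.9769 = 0.0231 bits/use


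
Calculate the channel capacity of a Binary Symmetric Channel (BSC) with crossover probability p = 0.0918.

For BSC with error probability p:
C = 1 - H(p) where H(p) is binary entropy
H(0.0918) = -0.0918 × log₂(0.0918) - 0.9082 × log₂(0.9082)
H(p) = 0.4424
C = 1 - 0.4424 = 0.5576 bits/use


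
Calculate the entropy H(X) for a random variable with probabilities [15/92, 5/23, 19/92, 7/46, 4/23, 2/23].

H(X) = -Σ p(x) log₂ p(x)
  -15/92 × log₂(15/92) = 0.4266
  -5/23 × log₂(5/23) = 0.4786
  -19/92 × log₂(19/92) = 0.4700
  -7/46 × log₂(7/46) = 0.4133
  -4/23 × log₂(4/23) = 0.4389
  -2/23 × log₂(2/23) = 0.3064
H(X) = 2.5338 bits


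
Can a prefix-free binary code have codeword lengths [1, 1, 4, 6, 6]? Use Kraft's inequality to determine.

Kraft inequality: Σ 2^(-l_i) ≤ 1 for prefix-free code
Calculating: 2^(-1) + 2^(-1) + 2^(-4) + 2^(-6) + 2^(-6)
= 0.5 + 0.5 + 0.0625 + 0.015625 + 0.015625
= 1.0938
Since 1.0938 > 1, prefix-free code does not exist


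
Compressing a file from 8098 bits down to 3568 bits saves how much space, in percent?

Space savings = (1 - Compressed/Original) × 100%
= (1 - 3568/8098) × 100%
= 55.94%


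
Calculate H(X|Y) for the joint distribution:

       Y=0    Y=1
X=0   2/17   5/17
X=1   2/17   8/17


H(X|Y) = Σ_y p(y) H(X|Y=y)
  p(Y=0) = 4/17, H(X|Y=0) = 1.0000
  p(Y=1) = 13/17, H(X|Y=1) = 0.9612
H(X|Y) = 0.2353×1.0000 + 0.7647×0.9612 = 0.9704 bits


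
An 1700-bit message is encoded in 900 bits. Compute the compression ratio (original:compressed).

Compression ratio = Original / Compressed
= 1700 / 900 = 1.89:1


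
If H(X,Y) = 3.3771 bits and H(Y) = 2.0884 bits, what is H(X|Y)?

Chain rule: H(X,Y) = H(X|Y) + H(Y)
H(X|Y) = H(X,Y) - H(Y) = 3.3771 - 2.0884 = 1.2887 bits


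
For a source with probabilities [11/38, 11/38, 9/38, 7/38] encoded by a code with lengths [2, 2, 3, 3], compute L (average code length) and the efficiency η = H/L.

Average length L = Σ p_i × l_i = 2.4211 bits
Entropy H = 1.9772 bits
Efficiency η = H/L × 100% = 81.67%


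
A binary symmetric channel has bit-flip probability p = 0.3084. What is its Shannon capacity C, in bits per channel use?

For BSC with error probability p:
C = 1 - H(p) where H(p) is binary entropy
H(0.3084) = -0.3084 × log₂(0.3084) - 0.6916 × log₂(0.6916)
H(p) = 0.8913
C = 1 - 0.8913 = 0.1087 bits/use


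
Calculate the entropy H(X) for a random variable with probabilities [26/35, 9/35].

H(X) = -Σ p(x) log₂ p(x)
  -26/35 × log₂(26/35) = 0.3186
  -9/35 × log₂(9/35) = 0.5038
H(X) = 0.8224 bits


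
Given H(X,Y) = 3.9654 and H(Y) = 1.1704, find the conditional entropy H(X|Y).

Chain rule: H(X,Y) = H(X|Y) + H(Y)
H(X|Y) = H(X,Y) - H(Y) = 3.9654 - 1.1704 = 2.795 bits


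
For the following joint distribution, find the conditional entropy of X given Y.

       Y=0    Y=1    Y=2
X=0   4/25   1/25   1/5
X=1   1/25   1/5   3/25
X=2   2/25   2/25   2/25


H(X|Y) = Σ_y p(y) H(X|Y=y)
  p(Y=0) = 7/25, H(X|Y=0) = 1.3788
  p(Y=1) = 8/25, H(X|Y=1) = 1.2988
  p(Y=2) = 2/5, H(X|Y=2) = 1.4855
H(X|Y) = 0.2800×1.3788 + 0.3200×1.2988 + 0.4000×1.4855 = 1.3959 bits


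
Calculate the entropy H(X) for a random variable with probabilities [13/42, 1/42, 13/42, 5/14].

H(X) = -Σ p(x) log₂ p(x)
  -13/42 × log₂(13/42) = 0.5237
  -1/42 × log₂(1/42) = 0.1284
  -13/42 × log₂(13/42) = 0.5237
  -5/14 × log₂(5/14) = 0.5305
H(X) = 1.7063 bits


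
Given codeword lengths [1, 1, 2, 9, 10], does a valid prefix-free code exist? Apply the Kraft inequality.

Kraft inequality: Σ 2^(-l_i) ≤ 1 for prefix-free code
Calculating: 2^(-1) + 2^(-1) + 2^(-2) + 2^(-9) + 2^(-10)
= 0.5 + 0.5 + 0.25 + 0.001953125 + 0.0009765625
= 1.2529
Since 1.2529 > 1, prefix-free code does not exist


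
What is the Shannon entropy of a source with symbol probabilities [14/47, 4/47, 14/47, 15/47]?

H(X) = -Σ p(x) log₂ p(x)
  -14/47 × log₂(14/47) = 0.5205
  -4/47 × log₂(4/47) = 0.3025
  -14/47 × log₂(14/47) = 0.5205
  -15/47 × log₂(15/47) = 0.5259
H(X) = 1.8693 bits


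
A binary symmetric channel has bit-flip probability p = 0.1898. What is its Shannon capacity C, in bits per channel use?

For BSC with error probability p:
C = 1 - H(p) where H(p) is binary entropy
H(0.1898) = -0.1898 × log₂(0.1898) - 0.8102 × log₂(0.8102)
H(p) = 0.7011
C = 1 - 0.7011 = 0.2989 bits/use


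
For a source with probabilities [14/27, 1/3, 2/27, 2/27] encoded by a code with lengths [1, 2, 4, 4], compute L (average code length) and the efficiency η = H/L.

Average length L = Σ p_i × l_i = 1.7778 bits
Entropy H = 1.5759 bits
Efficiency η = H/L × 100% = 88.65%


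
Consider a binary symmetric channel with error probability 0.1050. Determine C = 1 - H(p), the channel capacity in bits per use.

For BSC with error probability p:
C = 1 - H(p) where H(p) is binary entropy
H(0.1050) = -0.1050 × log₂(0.1050) - 0.8950 × log₂(0.8950)
H(p) = 0.4846
C = 1 - 0.4846 = 0.5154 bits/use


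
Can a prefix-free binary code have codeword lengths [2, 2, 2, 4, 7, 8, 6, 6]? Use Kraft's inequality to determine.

Kraft inequality: Σ 2^(-l_i) ≤ 1 for prefix-free code
Calculating: 2^(-2) + 2^(-2) + 2^(-2) + 2^(-4) + 2^(-7) + 2^(-8) + 2^(-6) + 2^(-6)
= 0.25 + 0.25 + 0.25 + 0.0625 + 0.0078125 + 0.00390625 + 0.015625 + 0.015625
= 0.8555
Since 0.8555 ≤ 1, prefix-free code exists


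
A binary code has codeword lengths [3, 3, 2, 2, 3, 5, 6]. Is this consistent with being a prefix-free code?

Kraft inequality: Σ 2^(-l_i) ≤ 1 for prefix-free code
Calculating: 2^(-3) + 2^(-3) + 2^(-2) + 2^(-2) + 2^(-3) + 2^(-5) + 2^(-6)
= 0.125 + 0.125 + 0.25 + 0.25 + 0.125 + 0.03125 + 0.015625
= 0.9219
Since 0.9219 ≤ 1, prefix-free code exists


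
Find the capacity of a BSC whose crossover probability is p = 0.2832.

For BSC with error probability p:
C = 1 - H(p) where H(p) is binary entropy
H(0.2832) = -0.2832 × log₂(0.2832) - 0.7168 × log₂(0.7168)
H(p) = 0.8598
C = 1 - 0.8598 = 0.1402 bits/use


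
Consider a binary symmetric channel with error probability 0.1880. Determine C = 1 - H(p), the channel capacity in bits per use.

For BSC with error probability p:
C = 1 - H(p) where H(p) is binary entropy
H(0.1880) = -0.1880 × log₂(0.1880) - 0.8120 × log₂(0.8120)
H(p) = 0.6973
C = 1 - 0.6973 = 0.3027 bits/use


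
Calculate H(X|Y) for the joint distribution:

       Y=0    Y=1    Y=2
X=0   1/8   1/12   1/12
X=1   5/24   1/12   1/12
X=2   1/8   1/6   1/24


H(X|Y) = Σ_y p(y) H(X|Y=y)
  p(Y=0) = 11/24, H(X|Y=0) = 1.5395
  p(Y=1) = 1/3, H(X|Y=1) = 1.5000
  p(Y=2) = 5/24, H(X|Y=2) = 1.5219
H(X|Y) = 0.4583×1.5395 + 0.3333×1.5000 + 0.2083×1.5219 = 1.5227 bits


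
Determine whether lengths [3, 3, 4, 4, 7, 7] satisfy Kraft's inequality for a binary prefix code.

Kraft inequality: Σ 2^(-l_i) ≤ 1 for prefix-free code
Calculating: 2^(-3) + 2^(-3) + 2^(-4) + 2^(-4) + 2^(-7) + 2^(-7)
= 0.125 + 0.125 + 0.0625 + 0.0625 + 0.0078125 + 0.0078125
= 0.3906
Since 0.3906 ≤ 1, prefix-free code exists


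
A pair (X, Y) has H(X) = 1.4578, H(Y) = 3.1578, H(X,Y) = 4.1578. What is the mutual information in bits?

I(X;Y) = H(X) + H(Y) - H(X,Y)
I(X;Y) = 1.4578 + 3.1578 - 4.1578 = 0.4578 bits


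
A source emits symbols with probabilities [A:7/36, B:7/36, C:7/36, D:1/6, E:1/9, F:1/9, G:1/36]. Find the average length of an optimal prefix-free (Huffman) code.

Huffman tree construction:
Combine smallest probabilities repeatedly
Resulting codes:
  A: 111 (length 3)
  B: 00 (length 2)
  C: 01 (length 2)
  D: 110 (length 3)
  E: 1011 (length 4)
  F: 100 (length 3)
  G: 1010 (length 4)
Average length = Σ p(s) × length(s) = 2.7500 bits


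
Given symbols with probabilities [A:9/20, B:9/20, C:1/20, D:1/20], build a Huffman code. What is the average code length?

Huffman tree construction:
Combine smallest probabilities repeatedly
Resulting codes:
  A: 11 (length 2)
  B: 0 (length 1)
  C: 100 (length 3)
  D: 101 (length 3)
Average length = Σ p(s) × length(s) = 1.6500 bits


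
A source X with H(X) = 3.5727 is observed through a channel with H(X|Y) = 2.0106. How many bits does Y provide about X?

I(X;Y) = H(X) - H(X|Y)
I(X;Y) = 3.5727 - 2.0106 = 1.5621 bits


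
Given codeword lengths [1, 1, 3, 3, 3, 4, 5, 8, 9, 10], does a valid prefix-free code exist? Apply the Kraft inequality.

Kraft inequality: Σ 2^(-l_i) ≤ 1 for prefix-free code
Calculating: 2^(-1) + 2^(-1) + 2^(-3) + 2^(-3) + 2^(-3) + 2^(-4) + 2^(-5) + 2^(-8) + 2^(-9) + 2^(-10)
= 0.5 + 0.5 + 0.125 + 0.125 + 0.125 + 0.0625 + 0.03125 + 0.00390625 + 0.001953125 + 0.0009765625
= 1.4756
Since 1.4756 > 1, prefix-free code does not exist


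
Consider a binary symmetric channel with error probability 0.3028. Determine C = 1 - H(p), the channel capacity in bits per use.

For BSC with error probability p:
C = 1 - H(p) where H(p) is binary entropy
H(0.3028) = -0.3028 × log₂(0.3028) - 0.6972 × log₂(0.6972)
H(p) = 0.8847
C = 1 - 0.8847 = 0.1153 bits/use


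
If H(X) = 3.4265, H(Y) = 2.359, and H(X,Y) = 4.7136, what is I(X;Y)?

I(X;Y) = H(X) + H(Y) - H(X,Y)
I(X;Y) = 3.4265 + 2.359 - 4.7136 = 1.0719 bits


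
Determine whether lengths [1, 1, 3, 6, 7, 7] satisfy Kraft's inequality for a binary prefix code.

Kraft inequality: Σ 2^(-l_i) ≤ 1 for prefix-free code
Calculating: 2^(-1) + 2^(-1) + 2^(-3) + 2^(-6) + 2^(-7) + 2^(-7)
= 0.5 + 0.5 + 0.125 + 0.015625 + 0.0078125 + 0.0078125
= 1.1562
Since 1.1562 > 1, prefix-free code does not exist


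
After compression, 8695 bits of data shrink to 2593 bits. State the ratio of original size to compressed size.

Compression ratio = Original / Compressed
= 8695 / 2593 = 3.35:1


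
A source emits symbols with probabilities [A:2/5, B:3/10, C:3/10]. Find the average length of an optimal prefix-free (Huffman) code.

Huffman tree construction:
Combine smallest probabilities repeatedly
Resulting codes:
  A: 0 (length 1)
  B: 10 (length 2)
  C: 11 (length 2)
Average length = Σ p(s) × length(s) = 1.6000 bits


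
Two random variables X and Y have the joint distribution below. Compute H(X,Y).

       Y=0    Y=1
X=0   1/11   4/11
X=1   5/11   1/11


H(X,Y) = -Σ p(x,y) log₂ p(x,y)
  p(0,0)=1/11: -0.0909 × log₂(0.0909) = 0.3145
  p(0,1)=4/11: -0.3636 × log₂(0.3636) = 0.5307
  p(1,0)=5/11: -0.4545 × log₂(0.4545) = 0.5170
  p(1,1)=1/11: -0.0909 × log₂(0.0909) = 0.3145
H(X,Y) = 1.6767 bits


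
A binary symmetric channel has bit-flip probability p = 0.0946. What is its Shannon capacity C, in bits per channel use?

For BSC with error probability p:
C = 1 - H(p) where H(p) is binary entropy
H(0.0946) = -0.0946 × log₂(0.0946) - 0.9054 × log₂(0.9054)
H(p) = 0.4516
C = 1 - 0.4516 = 0.5484 bits/use


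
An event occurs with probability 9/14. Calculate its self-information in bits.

Information content I(x) = -log₂(p(x))
I = -log₂(9/14) = -log₂(0.6429)
I = 0.6374 bits


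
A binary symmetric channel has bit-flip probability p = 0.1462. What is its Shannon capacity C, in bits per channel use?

For BSC with error probability p:
C = 1 - H(p) where H(p) is binary entropy
H(0.1462) = -0.1462 × log₂(0.1462) - 0.8538 × log₂(0.8538)
H(p) = 0.6002
C = 1 - 0.6002 = 0.3998 bits/use


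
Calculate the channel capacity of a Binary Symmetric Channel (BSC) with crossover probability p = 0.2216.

For BSC with error probability p:
C = 1 - H(p) where H(p) is binary entropy
H(0.2216) = -0.2216 × log₂(0.2216) - 0.7784 × log₂(0.7784)
H(p) = 0.7631
C = 1 - 0.7631 = 0.2369 bits/use


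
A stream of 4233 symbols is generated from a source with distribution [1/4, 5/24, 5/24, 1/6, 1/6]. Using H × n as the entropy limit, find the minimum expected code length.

Entropy H = 2.3046 bits/symbol
Minimum bits = H × n = 2.3046 × 4233
= 9755.31 bits


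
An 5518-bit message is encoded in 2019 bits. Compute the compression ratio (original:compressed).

Compression ratio = Original / Compressed
= 5518 / 2019 = 2.73:1


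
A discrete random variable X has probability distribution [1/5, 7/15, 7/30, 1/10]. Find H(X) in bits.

H(X) = -Σ p(x) log₂ p(x)
  -1/5 × log₂(1/5) = 0.4644
  -7/15 × log₂(7/15) = 0.5131
  -7/30 × log₂(7/30) = 0.4899
  -1/10 × log₂(1/10) = 0.3322
H(X) = 1.7996 bits


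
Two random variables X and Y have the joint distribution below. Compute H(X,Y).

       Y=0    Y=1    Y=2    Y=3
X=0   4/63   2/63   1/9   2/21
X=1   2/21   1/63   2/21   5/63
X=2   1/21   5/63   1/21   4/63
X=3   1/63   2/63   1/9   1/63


H(X,Y) = -Σ p(x,y) log₂ p(x,y)
  p(0,0)=4/63: -0.0635 × log₂(0.0635) = 0.2525
  p(0,1)=2/63: -0.0317 × log₂(0.0317) = 0.1580
  p(0,2)=1/9: -0.1111 × log₂(0.1111) = 0.3522
  p(0,3)=2/21: -0.0952 × log₂(0.0952) = 0.3231
  p(1,0)=2/21: -0.0952 × log₂(0.0952) = 0.3231
  p(1,1)=1/63: -0.0159 × log₂(0.0159) = 0.0949
  p(1,2)=2/21: -0.0952 × log₂(0.0952) = 0.3231
  p(1,3)=5/63: -0.0794 × log₂(0.0794) = 0.2901
  p(2,0)=1/21: -0.0476 × log₂(0.0476) = 0.2092
  p(2,1)=5/63: -0.0794 × log₂(0.0794) = 0.2901
  p(2,2)=1/21: -0.0476 × log₂(0.0476) = 0.2092
  p(2,3)=4/63: -0.0635 × log₂(0.0635) = 0.2525
  p(3,0)=1/63: -0.0159 × log₂(0.0159) = 0.0949
  p(3,1)=2/63: -0.0317 × log₂(0.0317) = 0.1580
  p(3,2)=1/9: -0.1111 × log₂(0.1111) = 0.3522
  p(3,3)=1/63: -0.0159 × log₂(0.0159) = 0.0949
H(X,Y) = 3.7779 bits


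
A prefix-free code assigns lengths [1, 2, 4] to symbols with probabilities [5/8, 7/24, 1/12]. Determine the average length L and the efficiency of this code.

Average length L = Σ p_i × l_i = 1.5417 bits
Entropy H = 1.2410 bits
Efficiency η = H/L × 100% = 80.50%


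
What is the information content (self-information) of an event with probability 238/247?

Information content I(x) = -log₂(p(x))
I = -log₂(238/247) = -log₂(0.9636)
I = 0.0535 bits


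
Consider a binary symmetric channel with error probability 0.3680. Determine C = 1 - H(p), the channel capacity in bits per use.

For BSC with error probability p:
C = 1 - H(p) where H(p) is binary entropy
H(0.3680) = -0.3680 × log₂(0.3680) - 0.6320 × log₂(0.6320)
H(p) = 0.9491
C = 1 - 0.9491 = 0.0509 bits/use


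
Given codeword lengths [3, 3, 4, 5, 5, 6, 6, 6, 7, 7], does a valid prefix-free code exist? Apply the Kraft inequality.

Kraft inequality: Σ 2^(-l_i) ≤ 1 for prefix-free code
Calculating: 2^(-3) + 2^(-3) + 2^(-4) + 2^(-5) + 2^(-5) + 2^(-6) + 2^(-6) + 2^(-6) + 2^(-7) + 2^(-7)
= 0.125 + 0.125 + 0.0625 + 0.03125 + 0.03125 + 0.015625 + 0.015625 + 0.015625 + 0.0078125 + 0.0078125
= 0.4375
Since 0.4375 ≤ 1, prefix-free code exists


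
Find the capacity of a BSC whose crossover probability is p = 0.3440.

For BSC with error probability p:
C = 1 - H(p) where H(p) is binary entropy
H(0.3440) = -0.3440 × log₂(0.3440) - 0.6560 × log₂(0.6560)
H(p) = 0.9286
C = 1 - 0.9286 = 0.0714 bits/use


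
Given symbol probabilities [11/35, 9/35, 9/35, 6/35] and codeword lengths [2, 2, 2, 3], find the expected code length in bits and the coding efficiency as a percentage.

Average length L = Σ p_i × l_i = 2.1714 bits
Entropy H = 1.9686 bits
Efficiency η = H/L × 100% = 90.66%


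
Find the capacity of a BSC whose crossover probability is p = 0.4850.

For BSC with error probability p:
C = 1 - H(p) where H(p) is binary entropy
H(0.4850) = -0.4850 × log₂(0.4850) - 0.5150 × log₂(0.5150)
H(p) = 0.9994
C = 1 - 0.9994 = 0.0006 bits/use


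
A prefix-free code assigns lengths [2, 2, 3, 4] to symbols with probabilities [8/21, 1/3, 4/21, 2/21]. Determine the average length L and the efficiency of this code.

Average length L = Σ p_i × l_i = 2.3810 bits
Entropy H = 1.8375 bits
Efficiency η = H/L × 100% = 77.17%


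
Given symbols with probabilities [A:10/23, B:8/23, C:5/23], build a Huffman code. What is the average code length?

Huffman tree construction:
Combine smallest probabilities repeatedly
Resulting codes:
  A: 0 (length 1)
  B: 11 (length 2)
  C: 10 (length 2)
Average length = Σ p(s) × length(s) = 1.5652 bits


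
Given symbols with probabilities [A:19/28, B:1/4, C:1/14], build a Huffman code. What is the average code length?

Huffman tree construction:
Combine smallest probabilities repeatedly
Resulting codes:
  A: 1 (length 1)
  B: 01 (length 2)
  C: 00 (length 2)
Average length = Σ p(s) × length(s) = 1.3214 bits


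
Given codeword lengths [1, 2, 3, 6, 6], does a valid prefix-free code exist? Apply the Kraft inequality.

Kraft inequality: Σ 2^(-l_i) ≤ 1 for prefix-free code
Calculating: 2^(-1) + 2^(-2) + 2^(-3) + 2^(-6) + 2^(-6)
= 0.5 + 0.25 + 0.125 + 0.015625 + 0.015625
= 0.9062
Since 0.9062 ≤ 1, prefix-free code exists


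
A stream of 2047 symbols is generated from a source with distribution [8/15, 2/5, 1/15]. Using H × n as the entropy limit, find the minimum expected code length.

Entropy H = 1.2729 bits/symbol
Minimum bits = H × n = 1.2729 × 2047
= 2605.64 bits


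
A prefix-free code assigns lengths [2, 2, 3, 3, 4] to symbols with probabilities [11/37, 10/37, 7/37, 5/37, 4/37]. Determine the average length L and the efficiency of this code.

Average length L = Σ p_i × l_i = 2.5405 bits
Entropy H = 2.2220 bits
Efficiency η = H/L × 100% = 87.46%


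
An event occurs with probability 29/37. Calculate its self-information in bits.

Information content I(x) = -log₂(p(x))
I = -log₂(29/37) = -log₂(0.7838)
I = 0.3515 bits


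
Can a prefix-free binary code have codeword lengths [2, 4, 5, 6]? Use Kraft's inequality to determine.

Kraft inequality: Σ 2^(-l_i) ≤ 1 for prefix-free code
Calculating: 2^(-2) + 2^(-4) + 2^(-5) + 2^(-6)
= 0.25 + 0.0625 + 0.03125 + 0.015625
= 0.3594
Since 0.3594 ≤ 1, prefix-free code exists


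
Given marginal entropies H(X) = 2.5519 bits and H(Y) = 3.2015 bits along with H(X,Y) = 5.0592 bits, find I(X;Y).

I(X;Y) = H(X) + H(Y) - H(X,Y)
I(X;Y) = 2.5519 + 3.2015 - 5.0592 = 0.6942 bits


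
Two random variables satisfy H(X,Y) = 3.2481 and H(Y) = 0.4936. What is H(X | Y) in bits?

Chain rule: H(X,Y) = H(X|Y) + H(Y)
H(X|Y) = H(X,Y) - H(Y) = 3.2481 - 0.4936 = 2.7545 bits


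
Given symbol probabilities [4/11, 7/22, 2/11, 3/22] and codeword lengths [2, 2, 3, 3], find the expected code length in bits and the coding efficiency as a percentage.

Average length L = Σ p_i × l_i = 2.3182 bits
Entropy H = 1.8955 bits
Efficiency η = H/L × 100% = 81.77%


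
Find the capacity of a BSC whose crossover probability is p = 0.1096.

For BSC with error probability p:
C = 1 - H(p) where H(p) is binary entropy
H(0.1096) = -0.1096 × log₂(0.1096) - 0.8904 × log₂(0.8904)
H(p) = 0.4987
C = 1 - 0.4987 = 0.5013 bits/use


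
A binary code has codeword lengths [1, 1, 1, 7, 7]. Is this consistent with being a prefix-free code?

Kraft inequality: Σ 2^(-l_i) ≤ 1 for prefix-free code
Calculating: 2^(-1) + 2^(-1) + 2^(-1) + 2^(-7) + 2^(-7)
= 0.5 + 0.5 + 0.5 + 0.0078125 + 0.0078125
= 1.5156
Since 1.5156 > 1, prefix-free code does not exist


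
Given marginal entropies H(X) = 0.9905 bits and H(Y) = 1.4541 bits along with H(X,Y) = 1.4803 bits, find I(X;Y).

I(X;Y) = H(X) + H(Y) - H(X,Y)
I(X;Y) = 0.9905 + 1.4541 - 1.4803 = 0.9643 bits


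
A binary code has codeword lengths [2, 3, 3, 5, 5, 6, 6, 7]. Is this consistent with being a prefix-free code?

Kraft inequality: Σ 2^(-l_i) ≤ 1 for prefix-free code
Calculating: 2^(-2) + 2^(-3) + 2^(-3) + 2^(-5) + 2^(-5) + 2^(-6) + 2^(-6) + 2^(-7)
= 0.25 + 0.125 + 0.125 + 0.03125 + 0.03125 + 0.015625 + 0.015625 + 0.0078125
= 0.6016
Since 0.6016 ≤ 1, prefix-free code exists


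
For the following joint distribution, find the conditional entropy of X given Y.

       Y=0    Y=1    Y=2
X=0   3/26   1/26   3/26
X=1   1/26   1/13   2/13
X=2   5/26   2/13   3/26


H(X|Y) = Σ_y p(y) H(X|Y=y)
  p(Y=0) = 9/26, H(X|Y=0) = 1.3516
  p(Y=1) = 7/26, H(X|Y=1) = 1.3788
  p(Y=2) = 5/13, H(X|Y=2) = 1.5710
H(X|Y) = 0.3462×1.3516 + 0.2692×1.3788 + 0.3846×1.5710 = 1.4433 bits


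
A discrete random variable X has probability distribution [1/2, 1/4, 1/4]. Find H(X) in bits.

H(X) = -Σ p(x) log₂ p(x)
  -1/2 × log₂(1/2) = 0.5000
  -1/4 × log₂(1/4) = 0.5000
  -1/4 × log₂(1/4) = 0.5000
H(X) = 1.5000 bits


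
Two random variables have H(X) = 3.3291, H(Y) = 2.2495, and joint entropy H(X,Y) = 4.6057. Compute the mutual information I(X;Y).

I(X;Y) = H(X) + H(Y) - H(X,Y)
I(X;Y) = 3.3291 + 2.2495 - 4.6057 = 0.9729 bits


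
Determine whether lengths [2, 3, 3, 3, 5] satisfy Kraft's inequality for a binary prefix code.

Kraft inequality: Σ 2^(-l_i) ≤ 1 for prefix-free code
Calculating: 2^(-2) + 2^(-3) + 2^(-3) + 2^(-3) + 2^(-5)
= 0.25 + 0.125 + 0.125 + 0.125 + 0.03125
= 0.6562
Since 0.6562 ≤ 1, prefix-free code exists


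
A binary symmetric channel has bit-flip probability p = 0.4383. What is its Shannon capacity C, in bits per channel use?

For BSC with error probability p:
C = 1 - H(p) where H(p) is binary entropy
H(0.4383) = -0.4383 × log₂(0.4383) - 0.5617 × log₂(0.5617)
H(p) = 0.9890
C = 1 - 0.9890 = 0.0110 bits/use


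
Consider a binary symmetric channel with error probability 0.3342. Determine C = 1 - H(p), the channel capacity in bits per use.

For BSC with error probability p:
C = 1 - H(p) where H(p) is binary entropy
H(0.3342) = -0.3342 × log₂(0.3342) - 0.6658 × log₂(0.6658)
H(p) = 0.9192
C = 1 - 0.9192 = 0.0808 bits/use


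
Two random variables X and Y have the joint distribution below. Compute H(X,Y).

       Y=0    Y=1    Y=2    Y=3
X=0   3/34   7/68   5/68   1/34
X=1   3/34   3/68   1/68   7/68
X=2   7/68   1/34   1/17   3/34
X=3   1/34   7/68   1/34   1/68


H(X,Y) = -Σ p(x,y) log₂ p(x,y)
  p(0,0)=3/34: -0.0882 × log₂(0.0882) = 0.3090
  p(0,1)=7/68: -0.1029 × log₂(0.1029) = 0.3377
  p(0,2)=5/68: -0.0735 × log₂(0.0735) = 0.2769
  p(0,3)=1/34: -0.0294 × log₂(0.0294) = 0.1496
  p(1,0)=3/34: -0.0882 × log₂(0.0882) = 0.3090
  p(1,1)=3/68: -0.0441 × log₂(0.0441) = 0.1986
  p(1,2)=1/68: -0.0147 × log₂(0.0147) = 0.0895
  p(1,3)=7/68: -0.1029 × log₂(0.1029) = 0.3377
  p(2,0)=7/68: -0.1029 × log₂(0.1029) = 0.3377
  p(2,1)=1/34: -0.0294 × log₂(0.0294) = 0.1496
  p(2,2)=1/17: -0.0588 × log₂(0.0588) = 0.2404
  p(2,3)=3/34: -0.0882 × log₂(0.0882) = 0.3090
  p(3,0)=1/34: -0.0294 × log₂(0.0294) = 0.1496
  p(3,1)=7/68: -0.1029 × log₂(0.1029) = 0.3377
  p(3,2)=1/34: -0.0294 × log₂(0.0294) = 0.1496
  p(3,3)=1/68: -0.0147 × log₂(0.0147) = 0.0895
H(X,Y) = 3.7713 bits


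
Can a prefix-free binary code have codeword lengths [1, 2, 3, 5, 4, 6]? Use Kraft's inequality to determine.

Kraft inequality: Σ 2^(-l_i) ≤ 1 for prefix-free code
Calculating: 2^(-1) + 2^(-2) + 2^(-3) + 2^(-5) + 2^(-4) + 2^(-6)
= 0.5 + 0.25 + 0.125 + 0.03125 + 0.0625 + 0.015625
= 0.9844
Since 0.9844 ≤ 1, prefix-free code exists


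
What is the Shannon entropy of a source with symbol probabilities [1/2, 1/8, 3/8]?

H(X) = -Σ p(x) log₂ p(x)
  -1/2 × log₂(1/2) = 0.5000
  -1/8 × log₂(1/8) = 0.3750
  -3/8 × log₂(3/8) = 0.5306
H(X) = 1.4056 bits


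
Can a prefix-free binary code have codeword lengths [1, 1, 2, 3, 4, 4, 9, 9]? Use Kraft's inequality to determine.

Kraft inequality: Σ 2^(-l_i) ≤ 1 for prefix-free code
Calculating: 2^(-1) + 2^(-1) + 2^(-2) + 2^(-3) + 2^(-4) + 2^(-4) + 2^(-9) + 2^(-9)
= 0.5 + 0.5 + 0.25 + 0.125 + 0.0625 + 0.0625 + 0.001953125 + 0.001953125
= 1.5039
Since 1.5039 > 1, prefix-free code does not exist


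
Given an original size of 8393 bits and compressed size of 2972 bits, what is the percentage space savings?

Space savings = (1 - Compressed/Original) × 100%
= (1 - 2972/8393) × 100%
= 64.59%


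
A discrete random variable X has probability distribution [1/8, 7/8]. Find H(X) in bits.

H(X) = -Σ p(x) log₂ p(x)
  -1/8 × log₂(1/8) = 0.3750
  -7/8 × log₂(7/8) = 0.1686
H(X) = 0.5436 bits


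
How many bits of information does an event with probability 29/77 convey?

Information content I(x) = -log₂(p(x))
I = -log₂(29/77) = -log₂(0.3766)
I = 1.4088 bits


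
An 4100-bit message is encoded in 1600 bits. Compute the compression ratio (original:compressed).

Compression ratio = Original / Compressed
= 4100 / 1600 = 2.56:1


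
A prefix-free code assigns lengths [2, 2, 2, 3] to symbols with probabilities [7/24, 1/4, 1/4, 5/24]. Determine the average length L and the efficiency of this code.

Average length L = Σ p_i × l_i = 2.2083 bits
Entropy H = 1.9899 bits
Efficiency η = H/L × 100% = 90.11%


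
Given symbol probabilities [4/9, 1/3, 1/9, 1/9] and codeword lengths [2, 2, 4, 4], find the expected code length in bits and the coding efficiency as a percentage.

Average length L = Σ p_i × l_i = 2.4444 bits
Entropy H = 1.7527 bits
Efficiency η = H/L × 100% = 71.70%


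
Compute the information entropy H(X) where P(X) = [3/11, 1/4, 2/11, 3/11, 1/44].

H(X) = -Σ p(x) log₂ p(x)
  -3/11 × log₂(3/11) = 0.5112
  -1/4 × log₂(1/4) = 0.5000
  -2/11 × log₂(2/11) = 0.4472
  -3/11 × log₂(3/11) = 0.5112
  -1/44 × log₂(1/44) = 0.1241
H(X) = 2.0937 bits


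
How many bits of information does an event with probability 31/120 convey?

Information content I(x) = -log₂(p(x))
I = -log₂(31/120) = -log₂(0.2583)
I = 1.9527 bits


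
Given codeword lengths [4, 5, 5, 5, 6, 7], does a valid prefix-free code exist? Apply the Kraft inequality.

Kraft inequality: Σ 2^(-l_i) ≤ 1 for prefix-free code
Calculating: 2^(-4) + 2^(-5) + 2^(-5) + 2^(-5) + 2^(-6) + 2^(-7)
= 0.0625 + 0.03125 + 0.03125 + 0.03125 + 0.015625 + 0.0078125
= 0.1797
Since 0.1797 ≤ 1, prefix-free code exists


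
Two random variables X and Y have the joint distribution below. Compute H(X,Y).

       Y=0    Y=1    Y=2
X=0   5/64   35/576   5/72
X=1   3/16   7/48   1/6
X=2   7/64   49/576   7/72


H(X,Y) = -Σ p(x,y) log₂ p(x,y)
  p(0,0)=5/64: -0.0781 × log₂(0.0781) = 0.2873
  p(0,1)=35/576: -0.0608 × log₂(0.0608) = 0.2455
  p(0,2)=5/72: -0.0694 × log₂(0.0694) = 0.2672
  p(1,0)=3/16: -0.1875 × log₂(0.1875) = 0.4528
  p(1,1)=7/48: -0.1458 × log₂(0.1458) = 0.4051
  p(1,2)=1/6: -0.1667 × log₂(0.1667) = 0.4308
  p(2,0)=7/64: -0.1094 × log₂(0.1094) = 0.3492
  p(2,1)=49/576: -0.0851 × log₂(0.0851) = 0.3024
  p(2,2)=7/72: -0.0972 × log₂(0.0972) = 0.3269
H(X,Y) = 3.0674 bits


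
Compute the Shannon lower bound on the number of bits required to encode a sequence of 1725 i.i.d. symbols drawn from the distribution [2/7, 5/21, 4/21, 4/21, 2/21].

Entropy H = 2.2438 bits/symbol
Minimum bits = H × n = 2.2438 × 1725
= 3870.51 bits


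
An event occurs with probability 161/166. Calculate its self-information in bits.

Information content I(x) = -log₂(p(x))
I = -log₂(161/166) = -log₂(0.9699)
I = 0.0441 bits


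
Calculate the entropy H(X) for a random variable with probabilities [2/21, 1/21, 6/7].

H(X) = -Σ p(x) log₂ p(x)
  -2/21 × log₂(2/21) = 0.3231
  -1/21 × log₂(1/21) = 0.2092
  -6/7 × log₂(6/7) = 0.1906
H(X) = 0.7229 bits


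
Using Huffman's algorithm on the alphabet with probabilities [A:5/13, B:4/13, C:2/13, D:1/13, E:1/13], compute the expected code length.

Huffman tree construction:
Combine smallest probabilities repeatedly
Resulting codes:
  A: 0 (length 1)
  B: 10 (length 2)
  C: 110 (length 3)
  D: 1110 (length 4)
  E: 1111 (length 4)
Average length = Σ p(s) × length(s) = 2.0769 bits


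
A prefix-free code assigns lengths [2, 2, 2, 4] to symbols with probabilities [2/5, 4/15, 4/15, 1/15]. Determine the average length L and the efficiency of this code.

Average length L = Σ p_i × l_i = 2.1333 bits
Entropy H = 1.8062 bits
Efficiency η = H/L × 100% = 84.67%


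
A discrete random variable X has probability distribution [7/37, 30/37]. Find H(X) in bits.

H(X) = -Σ p(x) log₂ p(x)
  -7/37 × log₂(7/37) = 0.4545
  -30/37 × log₂(30/37) = 0.2453
H(X) = 0.6998 bits


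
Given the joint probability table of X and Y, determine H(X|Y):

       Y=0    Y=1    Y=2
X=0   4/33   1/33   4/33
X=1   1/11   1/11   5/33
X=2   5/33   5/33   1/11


H(X|Y) = Σ_y p(y) H(X|Y=y)
  p(Y=0) = 4/11, H(X|Y=0) = 1.5546
  p(Y=1) = 3/11, H(X|Y=1) = 1.3516
  p(Y=2) = 4/11, H(X|Y=2) = 1.5546
H(X|Y) = 0.3636×1.5546 + 0.2727×1.3516 + 0.3636×1.5546 = 1.4992 bits


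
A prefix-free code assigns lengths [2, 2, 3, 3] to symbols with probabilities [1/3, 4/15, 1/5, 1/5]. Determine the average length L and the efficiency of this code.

Average length L = Σ p_i × l_i = 2.4000 bits
Entropy H = 1.9656 bits
Efficiency η = H/L × 100% = 81.90%


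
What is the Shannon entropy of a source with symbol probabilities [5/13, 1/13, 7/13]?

H(X) = -Σ p(x) log₂ p(x)
  -5/13 × log₂(5/13) = 0.5302
  -1/13 × log₂(1/13) = 0.2846
  -7/13 × log₂(7/13) = 0.4809
H(X) = 1.2957 bits


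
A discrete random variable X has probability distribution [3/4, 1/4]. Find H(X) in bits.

H(X) = -Σ p(x) log₂ p(x)
  -3/4 × log₂(3/4) = 0.3113
  -1/4 × log₂(1/4) = 0.5000
H(X) = 0.8113 bits


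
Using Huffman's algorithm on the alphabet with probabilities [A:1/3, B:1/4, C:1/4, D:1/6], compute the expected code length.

Huffman tree construction:
Combine smallest probabilities repeatedly
Resulting codes:
  A: 11 (length 2)
  B: 01 (length 2)
  C: 10 (length 2)
  D: 00 (length 2)
Average length = Σ p(s) × length(s) = 2.0000 bits


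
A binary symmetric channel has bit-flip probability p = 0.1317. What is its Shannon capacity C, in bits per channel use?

For BSC with error probability p:
C = 1 - H(p) where H(p) is binary entropy
H(0.1317) = -0.1317 × log₂(0.1317) - 0.8683 × log₂(0.8683)
H(p) = 0.5621
C = 1 - 0.5621 = 0.4379 bits/use


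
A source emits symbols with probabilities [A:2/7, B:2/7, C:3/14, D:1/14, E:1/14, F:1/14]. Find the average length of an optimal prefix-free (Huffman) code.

Huffman tree construction:
Combine smallest probabilities repeatedly
Resulting codes:
  A: 10 (length 2)
  B: 11 (length 2)
  C: 00 (length 2)
  D: 0110 (length 4)
  E: 0111 (length 4)
  F: 010 (length 3)
Average length = Σ p(s) × length(s) = 2.3571 bits


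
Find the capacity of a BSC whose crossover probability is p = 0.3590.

For BSC with error probability p:
C = 1 - H(p) where H(p) is binary entropy
H(0.3590) = -0.3590 × log₂(0.3590) - 0.6410 × log₂(0.6410)
H(p) = 0.9418
C = 1 - 0.9418 = 0.0582 bits/use


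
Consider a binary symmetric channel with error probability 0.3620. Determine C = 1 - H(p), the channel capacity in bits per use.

For BSC with error probability p:
C = 1 - H(p) where H(p) is binary entropy
H(0.3620) = -0.3620 × log₂(0.3620) - 0.6380 × log₂(0.6380)
H(p) = 0.9443
C = 1 - 0.9443 = 0.0557 bits/use
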